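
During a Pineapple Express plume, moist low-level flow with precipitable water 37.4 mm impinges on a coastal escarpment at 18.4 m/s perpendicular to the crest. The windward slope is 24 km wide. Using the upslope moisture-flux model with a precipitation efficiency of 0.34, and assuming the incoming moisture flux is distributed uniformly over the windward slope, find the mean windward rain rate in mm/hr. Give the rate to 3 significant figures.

Incoming column moisture flux per unit ridge length: F = V × PW = 18.4 × 37.4 = 688.16 mm·m/s.
Spread over the 24 km slope with efficiency ε = 0.34: R = ε·F/W = 0.34 × 688.16 / 24000 m = 9.749e-03 mm/s.
R = 9.749e-03 × 3600 = 35.1 mm/hr.

R ≈ 35.1 mm/hr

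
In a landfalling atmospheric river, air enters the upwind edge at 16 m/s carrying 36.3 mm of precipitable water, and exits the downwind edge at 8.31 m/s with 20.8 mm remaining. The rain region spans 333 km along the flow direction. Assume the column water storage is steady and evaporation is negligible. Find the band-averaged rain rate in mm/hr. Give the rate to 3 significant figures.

R ≈ 4.41 mm/hr

Column moisture flux per unit crosswind length is F = V × PW.
Inflow: F_in = 16 × 36.3 = 580.8 mm·m/s
Outflow: F_out = 8.31 × 20.8 = 172.848 mm·m/s
Steady-state rate R = (F_in − F_out)/L = (580.8 − 172.848) / 333000 m = 1.225e-03 mm/s.
R = 1.225e-03 × 3600 = 4.41 mm/hr.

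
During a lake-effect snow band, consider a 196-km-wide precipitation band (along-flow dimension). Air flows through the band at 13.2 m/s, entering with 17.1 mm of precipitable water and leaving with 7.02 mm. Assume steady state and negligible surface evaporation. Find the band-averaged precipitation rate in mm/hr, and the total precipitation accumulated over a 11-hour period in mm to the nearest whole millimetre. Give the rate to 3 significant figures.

R ≈ 2.44 mm/hr; total ≈ 27 mm

Column moisture flux per unit crosswind length is F = V × PW.
Inflow: F_in = 13.2 × 17.1 = 225.72 mm·m/s
Outflow: F_out = 13.2 × 7.02 = 92.664 mm·m/s
Steady-state rate R = (F_in − F_out)/L = (225.72 − 92.664) / 196000 m = 6.789e-04 mm/s.
R = 6.789e-04 × 3600 = 2.44 mm/hr.
Over 11 h: total = 2.44 × 11 = 26.84 ≈ 27 mm.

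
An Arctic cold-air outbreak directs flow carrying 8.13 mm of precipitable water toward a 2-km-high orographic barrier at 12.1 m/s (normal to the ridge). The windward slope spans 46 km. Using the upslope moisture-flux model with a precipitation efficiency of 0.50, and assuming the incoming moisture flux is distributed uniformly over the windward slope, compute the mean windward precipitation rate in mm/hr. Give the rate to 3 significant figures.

Incoming column moisture flux per unit ridge length: F = V × PW = 12.1 × 8.13 = 98.373 mm·m/s.
Spread over the 46 km slope with efficiency ε = 0.50: R = ε·F/W = 0.50 × 98.373 / 46000 m = 1.069e-03 mm/s.
R = 1.069e-03 × 3600 = 3.85 mm/hr.

R ≈ 3.85 mm/hr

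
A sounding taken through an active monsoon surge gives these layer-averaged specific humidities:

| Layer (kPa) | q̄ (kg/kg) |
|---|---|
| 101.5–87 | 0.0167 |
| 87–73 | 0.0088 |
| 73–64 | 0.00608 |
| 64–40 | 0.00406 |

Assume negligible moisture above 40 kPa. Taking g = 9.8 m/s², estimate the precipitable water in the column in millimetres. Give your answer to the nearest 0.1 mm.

Precipitable water is the column-integrated vapour mass per unit area: PW = (1/g) Σ q̄ Δp, with q in kg/kg and Δp in Pa (1 kg/m² of water = 1 mm).
Layer 101.5–87 kPa: Δp = 145 hPa = 14500 Pa, q̄ = 0.0167 kg/kg → 0.0167 × 14500 / 9.8 = 24.71 mm
Layer 87–73 kPa: Δp = 140 hPa = 14000 Pa, q̄ = 0.0088 kg/kg → 0.0088 × 14000 / 9.8 = 12.57 mm
Layer 73–64 kPa: Δp = 90 hPa = 9000 Pa, q̄ = 0.00608 kg/kg → 0.00608 × 9000 / 9.8 = 5.58 mm
Layer 64–40 kPa: Δp = 240 hPa = 24000 Pa, q̄ = 0.00406 kg/kg → 0.00406 × 24000 / 9.8 = 9.94 mm
PW = 24.71 + 12.57 + 5.58 + 9.94 = 52.80 ≈ 52.8 mm.

PW ≈ 52.8 mm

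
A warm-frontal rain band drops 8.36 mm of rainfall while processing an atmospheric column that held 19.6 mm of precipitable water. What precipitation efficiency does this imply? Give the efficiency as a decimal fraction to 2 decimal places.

ε = rainfall / PW = 8.36 / 19.6 = 0.43.

ε ≈ 0.43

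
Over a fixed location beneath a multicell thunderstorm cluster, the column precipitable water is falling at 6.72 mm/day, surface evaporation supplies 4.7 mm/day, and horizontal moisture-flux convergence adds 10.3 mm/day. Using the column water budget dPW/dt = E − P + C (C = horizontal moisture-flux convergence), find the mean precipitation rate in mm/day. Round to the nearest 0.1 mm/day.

dPW/dt = -6.72 mm/day.
P = E + C − dPW/dt = 4.7 + (10.3) − (-6.72) = 21.7 mm/day.

P ≈ 21.7 mm/day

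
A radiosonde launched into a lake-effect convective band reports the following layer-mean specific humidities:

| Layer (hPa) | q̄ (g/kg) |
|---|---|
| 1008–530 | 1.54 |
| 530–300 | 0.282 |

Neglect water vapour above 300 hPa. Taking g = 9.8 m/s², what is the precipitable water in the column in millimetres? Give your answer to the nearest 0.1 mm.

Precipitable water is the column-integrated vapour mass per unit area: PW = (1/g) Σ q̄ Δp, with q in kg/kg and Δp in Pa (1 kg/m² of water = 1 mm).
Layer 1008–530 hPa: Δp = 478 hPa = 47800 Pa, q̄ = 0.00154 kg/kg → 0.00154 × 47800 / 9.8 = 7.51 mm
Layer 530–300 hPa: Δp = 230 hPa = 23000 Pa, q̄ = 0.000282 kg/kg → 0.000282 × 23000 / 9.8 = 0.66 mm
PW = 7.51 + 0.66 = 8.17 ≈ 8.2 mm.

PW ≈ 8.2 mm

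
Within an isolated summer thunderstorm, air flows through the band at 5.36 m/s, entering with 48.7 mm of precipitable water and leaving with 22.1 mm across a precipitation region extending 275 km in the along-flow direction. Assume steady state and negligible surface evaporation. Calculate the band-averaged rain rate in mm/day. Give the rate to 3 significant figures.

R ≈ 44.8 mm/day

Column moisture flux per unit crosswind length is F = V × PW.
Inflow: F_in = 5.36 × 48.7 = 261.032 mm·m/s
Outflow: F_out = 5.36 × 22.1 = 118.456 mm·m/s
Steady-state rate R = (F_in − F_out)/L = (261.032 − 118.456) / 275000 m = 5.185e-04 mm/s.
R = 5.185e-04 × 3600 × 24 = 44.8 mm/day.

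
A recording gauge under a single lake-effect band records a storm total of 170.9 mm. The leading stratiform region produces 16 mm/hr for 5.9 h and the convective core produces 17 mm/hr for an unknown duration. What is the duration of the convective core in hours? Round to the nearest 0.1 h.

duration ≈ 4.5 h

Known phases: 16 × 5.9 = 94.4 mm.
Remaining depth = 170.9 − 94.4 = 76.5 mm.
Duration = 76.5 / 17 = 4.5 h.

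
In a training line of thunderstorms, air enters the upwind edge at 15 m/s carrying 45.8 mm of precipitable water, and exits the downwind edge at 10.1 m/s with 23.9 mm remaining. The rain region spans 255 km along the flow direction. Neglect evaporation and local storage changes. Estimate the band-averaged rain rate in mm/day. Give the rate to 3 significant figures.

R ≈ 151 mm/day

Column moisture flux per unit crosswind length is F = V × PW.
Inflow: F_in = 15 × 45.8 = 687 mm·m/s
Outflow: F_out = 10.1 × 23.9 = 241.39 mm·m/s
Steady-state rate R = (F_in − F_out)/L = (687 − 241.39) / 255000 m = 1.747e-03 mm/s.
R = 1.747e-03 × 3600 × 24 = 151 mm/day.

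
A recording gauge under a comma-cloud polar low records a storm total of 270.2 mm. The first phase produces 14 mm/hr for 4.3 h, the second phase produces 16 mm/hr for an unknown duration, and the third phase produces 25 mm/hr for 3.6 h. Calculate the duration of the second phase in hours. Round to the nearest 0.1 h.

duration ≈ 7.5 h

Known phases: 14 × 4.3 + 25 × 3.6 = 60.2 + 90 = 150.2 mm.
Remaining depth = 270.2 − 150.2 = 120 mm.
Duration = 120 / 16 = 7.5 h.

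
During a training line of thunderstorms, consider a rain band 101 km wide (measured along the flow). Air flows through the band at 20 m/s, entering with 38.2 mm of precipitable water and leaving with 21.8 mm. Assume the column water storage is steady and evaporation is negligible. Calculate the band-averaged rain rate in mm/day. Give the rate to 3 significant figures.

Column moisture flux per unit crosswind length is F = V × PW.
Inflow: F_in = 20 × 38.2 = 764 mm·m/s
Outflow: F_out = 20 × 21.8 = 436 mm·m/s
Steady-state rate R = (F_in − F_out)/L = (764 − 436) / 101000 m = 3.248e-03 mm/s.
R = 3.248e-03 × 3600 × 24 = 281 mm/day.

R ≈ 281 mm/day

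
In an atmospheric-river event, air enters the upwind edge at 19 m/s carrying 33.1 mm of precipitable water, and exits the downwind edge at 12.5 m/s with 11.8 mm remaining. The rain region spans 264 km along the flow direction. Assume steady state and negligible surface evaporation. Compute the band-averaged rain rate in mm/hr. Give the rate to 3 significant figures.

Column moisture flux per unit crosswind length is F = V × PW.
Inflow: F_in = 19 × 33.1 = 628.9 mm·m/s
Outflow: F_out = 12.5 × 11.8 = 147.5 mm·m/s
Steady-state rate R = (F_in − F_out)/L = (628.9 − 147.5) / 264000 m = 1.823e-03 mm/s.
R = 1.823e-03 × 3600 = 6.56 mm/hr.

R ≈ 6.56 mm/hr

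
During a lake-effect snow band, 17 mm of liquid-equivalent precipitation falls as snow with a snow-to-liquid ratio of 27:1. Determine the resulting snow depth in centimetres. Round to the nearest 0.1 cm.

snow depth ≈ 45.9 cm

Snow depth = liquid × ratio = 17 mm × 27 = 459 mm = 45.9 cm.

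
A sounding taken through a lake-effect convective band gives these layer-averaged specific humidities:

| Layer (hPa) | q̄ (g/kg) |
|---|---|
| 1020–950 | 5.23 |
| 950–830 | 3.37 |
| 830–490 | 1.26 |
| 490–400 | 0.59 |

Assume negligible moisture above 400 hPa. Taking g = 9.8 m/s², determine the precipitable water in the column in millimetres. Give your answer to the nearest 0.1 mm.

PW ≈ 12.8 mm

Precipitable water is the column-integrated vapour mass per unit area: PW = (1/g) Σ q̄ Δp, with q in kg/kg and Δp in Pa (1 kg/m² of water = 1 mm).
Layer 1020–950 hPa: Δp = 70 hPa = 7000 Pa, q̄ = 0.00523 kg/kg → 0.00523 × 7000 / 9.8 = 3.74 mm
Layer 950–830 hPa: Δp = 120 hPa = 12000 Pa, q̄ = 0.00337 kg/kg → 0.00337 × 12000 / 9.8 = 4.13 mm
Layer 830–490 hPa: Δp = 340 hPa = 34000 Pa, q̄ = 0.00126 kg/kg → 0.00126 × 34000 / 9.8 = 4.37 mm
Layer 490–400 hPa: Δp = 90 hPa = 9000 Pa, q̄ = 0.00059 kg/kg → 0.00059 × 9000 / 9.8 = 0.54 mm
PW = 3.74 + 4.13 + 4.37 + 0.54 = 12.78 ≈ 12.8 mm.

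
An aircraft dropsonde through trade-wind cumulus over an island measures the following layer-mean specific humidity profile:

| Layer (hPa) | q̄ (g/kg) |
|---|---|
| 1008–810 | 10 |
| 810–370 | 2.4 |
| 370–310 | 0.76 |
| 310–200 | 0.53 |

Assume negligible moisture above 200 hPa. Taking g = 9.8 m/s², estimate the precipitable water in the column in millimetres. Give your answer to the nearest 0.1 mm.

Precipitable water is the column-integrated vapour mass per unit area: PW = (1/g) Σ q̄ Δp, with q in kg/kg and Δp in Pa (1 kg/m² of water = 1 mm).
Layer 1008–810 hPa: Δp = 198 hPa = 19800 Pa, q̄ = 0.01 kg/kg → 0.01 × 19800 / 9.8 = 20.20 mm
Layer 810–370 hPa: Δp = 440 hPa = 44000 Pa, q̄ = 0.0024 kg/kg → 0.0024 × 44000 / 9.8 = 10.78 mm
Layer 370–310 hPa: Δp = 60 hPa = 6000 Pa, q̄ = 0.00076 kg/kg → 0.00076 × 6000 / 9.8 = 0.47 mm
Layer 310–200 hPa: Δp = 110 hPa = 11000 Pa, q̄ = 0.00053 kg/kg → 0.00053 × 11000 / 9.8 = 0.59 mm
PW = 20.20 + 10.78 + 0.47 + 0.59 = 32.04 ≈ 32.0 mm.

PW ≈ 32.0 mm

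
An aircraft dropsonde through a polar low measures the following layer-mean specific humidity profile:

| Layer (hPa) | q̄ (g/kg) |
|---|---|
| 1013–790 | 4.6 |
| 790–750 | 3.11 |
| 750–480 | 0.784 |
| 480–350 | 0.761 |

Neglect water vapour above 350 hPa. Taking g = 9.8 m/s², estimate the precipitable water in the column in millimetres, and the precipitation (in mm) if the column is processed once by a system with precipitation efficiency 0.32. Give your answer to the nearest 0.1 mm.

PW ≈ 14.9 mm; precipitation ≈ 4.8 mm

Precipitable water is the column-integrated vapour mass per unit area: PW = (1/g) Σ q̄ Δp, with q in kg/kg and Δp in Pa (1 kg/m² of water = 1 mm).
Layer 1013–790 hPa: Δp = 223 hPa = 22300 Pa, q̄ = 0.0046 kg/kg → 0.0046 × 22300 / 9.8 = 10.47 mm
Layer 790–750 hPa: Δp = 40 hPa = 4000 Pa, q̄ = 0.00311 kg/kg → 0.00311 × 4000 / 9.8 = 1.27 mm
Layer 750–480 hPa: Δp = 270 hPa = 27000 Pa, q̄ = 0.000784 kg/kg → 0.000784 × 27000 / 9.8 = 2.16 mm
Layer 480–350 hPa: Δp = 130 hPa = 13000 Pa, q̄ = 0.000761 kg/kg → 0.000761 × 13000 / 9.8 = 1.01 mm
PW = 10.47 + 1.27 + 2.16 + 1.01 = 14.91 ≈ 14.9 mm.
Precipitation = ε × PW = 0.32 × 14.9 = 4.8 mm.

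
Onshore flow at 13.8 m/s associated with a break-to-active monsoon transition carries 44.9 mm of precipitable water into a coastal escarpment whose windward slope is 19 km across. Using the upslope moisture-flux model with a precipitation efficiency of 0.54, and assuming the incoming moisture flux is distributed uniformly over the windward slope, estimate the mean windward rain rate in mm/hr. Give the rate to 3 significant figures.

R ≈ 63.4 mm/hr

Incoming column moisture flux per unit ridge length: F = V × PW = 13.8 × 44.9 = 619.62 mm·m/s.
Spread over the 19 km slope with efficiency ε = 0.54: R = ε·F/W = 0.54 × 619.62 / 19000 m = 1.761e-02 mm/s.
R = 1.761e-02 × 3600 = 63.4 mm/hr.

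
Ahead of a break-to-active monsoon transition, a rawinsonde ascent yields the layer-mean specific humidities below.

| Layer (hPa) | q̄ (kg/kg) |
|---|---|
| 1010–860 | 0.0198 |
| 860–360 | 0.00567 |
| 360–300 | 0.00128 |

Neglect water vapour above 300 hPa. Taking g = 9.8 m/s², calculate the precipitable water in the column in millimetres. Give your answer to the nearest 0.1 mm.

PW ≈ 60.0 mm

Precipitable water is the column-integrated vapour mass per unit area: PW = (1/g) Σ q̄ Δp, with q in kg/kg and Δp in Pa (1 kg/m² of water = 1 mm).
Layer 1010–860 hPa: Δp = 150 hPa = 15000 Pa, q̄ = 0.0198 kg/kg → 0.0198 × 15000 / 9.8 = 30.31 mm
Layer 860–360 hPa: Δp = 500 hPa = 50000 Pa, q̄ = 0.00567 kg/kg → 0.00567 × 50000 / 9.8 = 28.93 mm
Layer 360–300 hPa: Δp = 60 hPa = 6000 Pa, q̄ = 0.00128 kg/kg → 0.00128 × 6000 / 9.8 = 0.78 mm
PW = 30.31 + 28.93 + 0.78 = 60.02 ≈ 60.0 mm.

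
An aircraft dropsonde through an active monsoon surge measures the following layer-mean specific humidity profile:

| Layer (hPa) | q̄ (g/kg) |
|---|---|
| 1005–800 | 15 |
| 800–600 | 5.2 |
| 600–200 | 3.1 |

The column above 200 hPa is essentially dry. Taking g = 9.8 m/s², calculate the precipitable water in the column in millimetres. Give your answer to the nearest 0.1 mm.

PW ≈ 54.6 mm

Precipitable water is the column-integrated vapour mass per unit area: PW = (1/g) Σ q̄ Δp, with q in kg/kg and Δp in Pa (1 kg/m² of water = 1 mm).
Layer 1005–800 hPa: Δp = 205 hPa = 20500 Pa, q̄ = 0.015 kg/kg → 0.015 × 20500 / 9.8 = 31.38 mm
Layer 800–600 hPa: Δp = 200 hPa = 20000 Pa, q̄ = 0.0052 kg/kg → 0.0052 × 20000 / 9.8 = 10.61 mm
Layer 600–200 hPa: Δp = 400 hPa = 40000 Pa, q̄ = 0.0031 kg/kg → 0.0031 × 40000 / 9.8 = 12.65 mm
PW = 31.38 + 10.61 + 12.65 = 54.64 ≈ 54.6 mm.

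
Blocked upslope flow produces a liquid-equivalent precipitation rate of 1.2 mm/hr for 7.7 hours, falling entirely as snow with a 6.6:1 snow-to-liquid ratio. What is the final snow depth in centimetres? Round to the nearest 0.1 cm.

Liquid-equivalent depth = 1.2 × 7.7 = 9.24 mm.
Snow depth = 9.24 mm × 6.6 = 60.984 mm = 6.1 cm.

snow depth ≈ 6.1 cm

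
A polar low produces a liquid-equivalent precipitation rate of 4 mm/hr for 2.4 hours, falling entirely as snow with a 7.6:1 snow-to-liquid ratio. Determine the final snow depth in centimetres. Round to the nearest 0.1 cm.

Liquid-equivalent depth = 4 × 2.4 = 9.6 mm.
Snow depth = 9.6 mm × 7.6 = 72.96 mm = 7.3 cm.

snow depth ≈ 7.3 cm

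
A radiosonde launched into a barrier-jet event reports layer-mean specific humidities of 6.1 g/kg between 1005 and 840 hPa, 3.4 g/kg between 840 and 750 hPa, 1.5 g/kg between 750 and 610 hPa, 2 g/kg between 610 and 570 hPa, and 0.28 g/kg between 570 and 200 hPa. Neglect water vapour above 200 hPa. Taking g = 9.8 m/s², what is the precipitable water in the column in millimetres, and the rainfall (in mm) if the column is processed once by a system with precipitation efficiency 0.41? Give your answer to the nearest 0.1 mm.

Precipitable water is the column-integrated vapour mass per unit area: PW = (1/g) Σ q̄ Δp, with q in kg/kg and Δp in Pa (1 kg/m² of water = 1 mm).
Layer 1005–840 hPa: Δp = 165 hPa = 16500 Pa, q̄ = 0.0061 kg/kg → 0.0061 × 16500 / 9.8 = 10.27 mm
Layer 840–750 hPa: Δp = 90 hPa = 9000 Pa, q̄ = 0.0034 kg/kg → 0.0034 × 9000 / 9.8 = 3.12 mm
Layer 750–610 hPa: Δp = 140 hPa = 14000 Pa, q̄ = 0.0015 kg/kg → 0.0015 × 14000 / 9.8 = 2.14 mm
Layer 610–570 hPa: Δp = 40 hPa = 4000 Pa, q̄ = 0.002 kg/kg → 0.002 × 4000 / 9.8 = 0.82 mm
Layer 570–200 hPa: Δp = 370 hPa = 37000 Pa, q̄ = 0.00028 kg/kg → 0.00028 × 37000 / 9.8 = 1.06 mm
PW = 10.27 + 3.12 + 2.14 + 0.82 + 1.06 = 17.41 ≈ 17.4 mm.
Rainfall = ε × PW = 0.41 × 17.4 = 7.1 mm.

PW ≈ 17.4 mm; rainfall ≈ 7.1 mm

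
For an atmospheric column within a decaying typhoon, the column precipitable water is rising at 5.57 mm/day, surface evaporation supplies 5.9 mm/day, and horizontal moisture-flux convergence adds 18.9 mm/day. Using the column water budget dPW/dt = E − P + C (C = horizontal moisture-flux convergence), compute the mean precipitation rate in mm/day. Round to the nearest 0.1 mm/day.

dPW/dt = +5.57 mm/day.
P = E + C − dPW/dt = 5.9 + (18.9) − (+5.57) = 19.2 mm/day.

P ≈ 19.2 mm/day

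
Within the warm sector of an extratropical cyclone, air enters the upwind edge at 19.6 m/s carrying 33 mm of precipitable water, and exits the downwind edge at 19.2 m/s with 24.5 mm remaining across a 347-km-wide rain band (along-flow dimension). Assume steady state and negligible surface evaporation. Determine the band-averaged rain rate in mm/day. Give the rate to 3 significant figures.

R ≈ 43.9 mm/day

Column moisture flux per unit crosswind length is F = V × PW.
Inflow: F_in = 19.6 × 33 = 646.8 mm·m/s
Outflow: F_out = 19.2 × 24.5 = 470.4 mm·m/s
Steady-state rate R = (F_in − F_out)/L = (646.8 − 470.4) / 347000 m = 5.084e-04 mm/s.
R = 5.084e-04 × 3600 × 24 = 43.9 mm/day.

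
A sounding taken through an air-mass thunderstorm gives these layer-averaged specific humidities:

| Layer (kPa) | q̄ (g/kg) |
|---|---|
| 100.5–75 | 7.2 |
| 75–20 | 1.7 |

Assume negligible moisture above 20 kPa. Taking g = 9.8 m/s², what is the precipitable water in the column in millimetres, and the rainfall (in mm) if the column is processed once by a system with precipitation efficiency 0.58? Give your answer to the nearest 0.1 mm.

Precipitable water is the column-integrated vapour mass per unit area: PW = (1/g) Σ q̄ Δp, with q in kg/kg and Δp in Pa (1 kg/m² of water = 1 mm).
Layer 100.5–75 kPa: Δp = 255 hPa = 25500 Pa, q̄ = 0.0072 kg/kg → 0.0072 × 25500 / 9.8 = 18.73 mm
Layer 75–20 kPa: Δp = 550 hPa = 55000 Pa, q̄ = 0.0017 kg/kg → 0.0017 × 55000 / 9.8 = 9.54 mm
PW = 18.73 + 9.54 = 28.27 ≈ 28.3 mm.
Rainfall = ε × PW = 0.58 × 28.3 = 16.4 mm.

PW ≈ 28.3 mm; rainfall ≈ 16.4 mm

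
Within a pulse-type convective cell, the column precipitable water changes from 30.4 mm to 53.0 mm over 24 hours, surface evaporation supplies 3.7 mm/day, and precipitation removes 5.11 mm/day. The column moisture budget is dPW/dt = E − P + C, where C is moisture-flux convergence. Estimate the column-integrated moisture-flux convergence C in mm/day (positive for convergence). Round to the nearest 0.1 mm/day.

dPW/dt = (53.0 − 30.4) mm / (24/24 day) = +22.600 mm/day.
C = dPW/dt − E + P = (+22.600) − 3.7 + 5.11 = 24.0 mm/day.

C ≈ 24.0 mm/day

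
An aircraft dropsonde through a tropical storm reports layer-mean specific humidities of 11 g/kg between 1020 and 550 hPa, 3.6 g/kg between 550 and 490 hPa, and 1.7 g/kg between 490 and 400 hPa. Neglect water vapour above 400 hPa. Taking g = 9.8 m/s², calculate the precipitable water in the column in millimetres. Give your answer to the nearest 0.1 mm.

Precipitable water is the column-integrated vapour mass per unit area: PW = (1/g) Σ q̄ Δp, with q in kg/kg and Δp in Pa (1 kg/m² of water = 1 mm).
Layer 1020–550 hPa: Δp = 470 hPa = 47000 Pa, q̄ = 0.011 kg/kg → 0.011 × 47000 / 9.8 = 52.76 mm
Layer 550–490 hPa: Δp = 60 hPa = 6000 Pa, q̄ = 0.0036 kg/kg → 0.0036 × 6000 / 9.8 = 2.20 mm
Layer 490–400 hPa: Δp = 90 hPa = 9000 Pa, q̄ = 0.0017 kg/kg → 0.0017 × 9000 / 9.8 = 1.56 mm
PW = 52.76 + 2.20 + 1.56 = 56.52 ≈ 56.5 mm.

PW ≈ 56.5 mm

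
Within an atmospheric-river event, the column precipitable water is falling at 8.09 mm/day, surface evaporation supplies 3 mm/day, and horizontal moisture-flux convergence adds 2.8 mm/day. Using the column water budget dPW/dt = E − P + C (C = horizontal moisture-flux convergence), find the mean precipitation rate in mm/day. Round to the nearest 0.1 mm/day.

dPW/dt = -8.09 mm/day.
P = E + C − dPW/dt = 3 + (2.8) − (-8.09) = 13.9 mm/day.

P ≈ 13.9 mm/day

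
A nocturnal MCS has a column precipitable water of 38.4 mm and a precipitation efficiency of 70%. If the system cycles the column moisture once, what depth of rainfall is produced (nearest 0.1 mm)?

rainfall ≈ 26.9 mm

Rainfall = ε × PW = 0.70 × 38.4 = 26.9 mm.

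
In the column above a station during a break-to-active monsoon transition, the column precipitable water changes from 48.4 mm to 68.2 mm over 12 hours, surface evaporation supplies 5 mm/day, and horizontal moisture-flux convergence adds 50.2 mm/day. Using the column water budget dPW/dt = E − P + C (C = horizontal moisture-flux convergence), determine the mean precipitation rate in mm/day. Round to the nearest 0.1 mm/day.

dPW/dt = (68.2 − 48.4) mm / (12/24 day) = +39.600 mm/day.
P = E + C − dPW/dt = 5 + (50.2) − (+39.600) = 15.6 mm/day.

P ≈ 15.6 mm/day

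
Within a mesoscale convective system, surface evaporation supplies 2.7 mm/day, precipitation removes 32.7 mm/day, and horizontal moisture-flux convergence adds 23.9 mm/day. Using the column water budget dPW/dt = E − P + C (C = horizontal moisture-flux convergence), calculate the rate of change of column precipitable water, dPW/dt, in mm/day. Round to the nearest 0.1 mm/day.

dPW/dt = E − P + C = 2.7 − 32.7 + (23.9) = -6.1 mm/day.

dPW/dt ≈ -6.1 mm/day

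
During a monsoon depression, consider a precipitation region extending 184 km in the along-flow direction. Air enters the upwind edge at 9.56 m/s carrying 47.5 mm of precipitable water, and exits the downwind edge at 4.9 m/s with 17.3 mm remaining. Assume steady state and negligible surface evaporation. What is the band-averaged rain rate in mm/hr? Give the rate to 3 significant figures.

R ≈ 7.23 mm/hr

Column moisture flux per unit crosswind length is F = V × PW.
Inflow: F_in = 9.56 × 47.5 = 454.1 mm·m/s
Outflow: F_out = 4.9 × 17.3 = 84.77 mm·m/s
Steady-state rate R = (F_in − F_out)/L = (454.1 − 84.77) / 184000 m = 2.007e-03 mm/s.
R = 2.007e-03 × 3600 = 7.23 mm/hr.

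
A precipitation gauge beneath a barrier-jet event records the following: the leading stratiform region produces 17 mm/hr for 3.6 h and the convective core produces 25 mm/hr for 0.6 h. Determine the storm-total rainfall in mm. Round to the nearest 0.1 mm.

Total = Σ Rᵢ Δtᵢ = 17 × 3.6 + 25 × 0.6
      = 61.2 + 15 = 76.2 mm.

total ≈ 76.2 mm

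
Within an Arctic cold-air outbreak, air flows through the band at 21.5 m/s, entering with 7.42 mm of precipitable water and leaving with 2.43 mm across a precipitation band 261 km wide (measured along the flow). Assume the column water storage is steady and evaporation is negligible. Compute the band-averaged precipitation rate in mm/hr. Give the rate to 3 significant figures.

R ≈ 1.48 mm/hr

Column moisture flux per unit crosswind length is F = V × PW.
Inflow: F_in = 21.5 × 7.42 = 159.53 mm·m/s
Outflow: F_out = 21.5 × 2.43 = 52.245 mm·m/s
Steady-state rate R = (F_in − F_out)/L = (159.53 − 52.245) / 261000 m = 4.111e-04 mm/s.
R = 4.111e-04 × 3600 = 1.48 mm/hr.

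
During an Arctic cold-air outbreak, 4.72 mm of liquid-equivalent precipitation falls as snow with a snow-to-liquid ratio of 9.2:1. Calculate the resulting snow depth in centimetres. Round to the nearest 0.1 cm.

Snow depth = liquid × ratio = 4.72 mm × 9.2 = 43.424 mm = 4.3 cm.

snow depth ≈ 4.3 cm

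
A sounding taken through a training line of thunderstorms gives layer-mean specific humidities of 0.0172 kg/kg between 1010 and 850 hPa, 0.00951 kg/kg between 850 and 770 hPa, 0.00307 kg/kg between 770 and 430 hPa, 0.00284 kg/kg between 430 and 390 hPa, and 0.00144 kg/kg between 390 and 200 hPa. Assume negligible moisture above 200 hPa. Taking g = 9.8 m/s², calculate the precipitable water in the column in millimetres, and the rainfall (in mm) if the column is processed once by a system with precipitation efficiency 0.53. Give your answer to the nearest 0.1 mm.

PW ≈ 50.4 mm; rainfall ≈ 26.7 mm

Precipitable water is the column-integrated vapour mass per unit area: PW = (1/g) Σ q̄ Δp, with q in kg/kg and Δp in Pa (1 kg/m² of water = 1 mm).
Layer 1010–850 hPa: Δp = 160 hPa = 16000 Pa, q̄ = 0.0172 kg/kg → 0.0172 × 16000 / 9.8 = 28.08 mm
Layer 850–770 hPa: Δp = 80 hPa = 8000 Pa, q̄ = 0.00951 kg/kg → 0.00951 × 8000 / 9.8 = 7.76 mm
Layer 770–430 hPa: Δp = 340 hPa = 34000 Pa, q̄ = 0.00307 kg/kg → 0.00307 × 34000 / 9.8 = 10.65 mm
Layer 430–390 hPa: Δp = 40 hPa = 4000 Pa, q̄ = 0.00284 kg/kg → 0.00284 × 4000 / 9.8 = 1.16 mm
Layer 390–200 hPa: Δp = 190 hPa = 19000 Pa, q̄ = 0.00144 kg/kg → 0.00144 × 19000 / 9.8 = 2.79 mm
PW = 28.08 + 7.76 + 10.65 + 1.16 + 2.79 = 50.44 ≈ 50.4 mm.
Rainfall = ε × PW = 0.53 × 50.4 = 26.7 mm.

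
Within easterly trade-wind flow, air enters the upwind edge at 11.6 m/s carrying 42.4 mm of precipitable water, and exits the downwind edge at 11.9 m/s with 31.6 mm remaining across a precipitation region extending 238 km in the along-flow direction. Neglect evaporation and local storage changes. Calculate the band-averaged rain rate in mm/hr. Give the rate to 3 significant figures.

Column moisture flux per unit crosswind length is F = V × PW.
Inflow: F_in = 11.6 × 42.4 = 491.84 mm·m/s
Outflow: F_out = 11.9 × 31.6 = 376.04 mm·m/s
Steady-state rate R = (F_in − F_out)/L = (491.84 − 376.04) / 238000 m = 4.866e-04 mm/s.
R = 4.866e-04 × 3600 = 1.75 mm/hr.

R ≈ 1.75 mm/hr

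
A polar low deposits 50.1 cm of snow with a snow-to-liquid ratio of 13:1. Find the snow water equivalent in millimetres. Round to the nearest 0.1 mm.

SWE = snow depth / ratio = 50.1 cm / 13 = 3.854 cm = 38.5 mm.

SWE ≈ 38.5 mm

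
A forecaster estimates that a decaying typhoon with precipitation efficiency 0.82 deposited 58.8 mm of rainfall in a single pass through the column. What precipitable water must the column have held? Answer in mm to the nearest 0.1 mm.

PW ≈ 71.7 mm

PW = rainfall / ε = 58.8 / 0.82 = 71.7 mm.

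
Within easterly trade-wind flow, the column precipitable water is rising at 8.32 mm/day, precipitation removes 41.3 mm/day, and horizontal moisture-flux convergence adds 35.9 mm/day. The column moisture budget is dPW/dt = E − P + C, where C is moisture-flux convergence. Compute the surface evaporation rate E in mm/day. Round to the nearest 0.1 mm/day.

dPW/dt = +8.32 mm/day.
E = dPW/dt + P − C = (+8.32) + 41.3 − (35.9) = 13.7 mm/day.

E ≈ 13.7 mm/day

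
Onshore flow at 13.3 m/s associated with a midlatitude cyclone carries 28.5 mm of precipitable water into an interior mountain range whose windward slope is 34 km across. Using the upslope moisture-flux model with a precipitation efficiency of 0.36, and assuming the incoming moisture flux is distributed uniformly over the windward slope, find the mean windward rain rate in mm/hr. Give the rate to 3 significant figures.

Incoming column moisture flux per unit ridge length: F = V × PW = 13.3 × 28.5 = 379.05 mm·m/s.
Spread over the 34 km slope with efficiency ε = 0.36: R = ε·F/W = 0.36 × 379.05 / 34000 m = 4.013e-03 mm/s.
R = 4.013e-03 × 3600 = 14.4 mm/hr.

R ≈ 14.4 mm/hr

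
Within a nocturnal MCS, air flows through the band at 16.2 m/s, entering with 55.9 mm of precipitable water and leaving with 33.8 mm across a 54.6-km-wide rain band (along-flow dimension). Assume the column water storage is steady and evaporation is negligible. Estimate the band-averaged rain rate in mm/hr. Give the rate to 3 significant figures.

R ≈ 23.6 mm/hr

Column moisture flux per unit crosswind length is F = V × PW.
Inflow: F_in = 16.2 × 55.9 = 905.58 mm·m/s
Outflow: F_out = 16.2 × 33.8 = 547.56 mm·m/s
Steady-state rate R = (F_in − F_out)/L = (905.58 − 547.56) / 54600 m = 6.557e-03 mm/s.
R = 6.557e-03 × 3600 = 23.6 mm/hr.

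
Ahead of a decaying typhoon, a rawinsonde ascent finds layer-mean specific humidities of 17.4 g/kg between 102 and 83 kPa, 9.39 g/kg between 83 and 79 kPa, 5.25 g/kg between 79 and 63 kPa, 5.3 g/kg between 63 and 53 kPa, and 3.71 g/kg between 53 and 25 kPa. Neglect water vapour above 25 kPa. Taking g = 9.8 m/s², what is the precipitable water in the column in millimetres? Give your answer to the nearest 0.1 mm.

Precipitable water is the column-integrated vapour mass per unit area: PW = (1/g) Σ q̄ Δp, with q in kg/kg and Δp in Pa (1 kg/m² of water = 1 mm).
Layer 102–83 kPa: Δp = 190 hPa = 19000 Pa, q̄ = 0.0174 kg/kg → 0.0174 × 19000 / 9.8 = 33.73 mm
Layer 83–79 kPa: Δp = 40 hPa = 4000 Pa, q̄ = 0.00939 kg/kg → 0.00939 × 4000 / 9.8 = 3.83 mm
Layer 79–63 kPa: Δp = 160 hPa = 16000 Pa, q̄ = 0.00525 kg/kg → 0.00525 × 16000 / 9.8 = 8.57 mm
Layer 63–53 kPa: Δp = 100 hPa = 10000 Pa, q̄ = 0.0053 kg/kg → 0.0053 × 10000 / 9.8 = 5.41 mm
Layer 53–25 kPa: Δp = 280 hPa = 28000 Pa, q̄ = 0.00371 kg/kg → 0.00371 × 28000 / 9.8 = 10.60 mm
PW = 33.73 + 3.83 + 8.57 + 5.41 + 10.60 = 62.14 ≈ 62.1 mm.

PW ≈ 62.1 mm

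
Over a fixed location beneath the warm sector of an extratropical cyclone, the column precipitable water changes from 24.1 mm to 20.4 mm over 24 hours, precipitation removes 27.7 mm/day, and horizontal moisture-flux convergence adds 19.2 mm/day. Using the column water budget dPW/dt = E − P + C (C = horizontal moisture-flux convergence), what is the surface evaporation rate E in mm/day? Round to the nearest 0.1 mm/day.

E ≈ 4.8 mm/day

dPW/dt = (20.4 − 24.1) mm / (24/24 day) = -3.700 mm/day.
E = dPW/dt + P − C = (-3.700) + 27.7 − (19.2) = 4.8 mm/day.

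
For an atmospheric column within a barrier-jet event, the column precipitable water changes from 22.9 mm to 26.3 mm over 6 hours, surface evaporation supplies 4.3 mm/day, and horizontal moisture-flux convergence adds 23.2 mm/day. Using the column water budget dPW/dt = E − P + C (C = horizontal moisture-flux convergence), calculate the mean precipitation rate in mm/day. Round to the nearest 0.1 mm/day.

dPW/dt = (26.3 − 22.9) mm / (6/24 day) = +13.600 mm/day.
P = E + C − dPW/dt = 4.3 + (23.2) − (+13.600) = 13.9 mm/day.

P ≈ 13.9 mm/day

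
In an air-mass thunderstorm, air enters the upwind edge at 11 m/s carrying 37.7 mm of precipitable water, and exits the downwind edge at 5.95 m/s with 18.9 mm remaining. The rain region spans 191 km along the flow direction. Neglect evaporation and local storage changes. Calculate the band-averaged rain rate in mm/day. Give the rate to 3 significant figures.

Column moisture flux per unit crosswind length is F = V × PW.
Inflow: F_in = 11 × 37.7 = 414.7 mm·m/s
Outflow: F_out = 5.95 × 18.9 = 112.455 mm·m/s
Steady-state rate R = (F_in − F_out)/L = (414.7 − 112.455) / 191000 m = 1.582e-03 mm/s.
R = 1.582e-03 × 3600 × 24 = 137 mm/day.

R ≈ 137 mm/day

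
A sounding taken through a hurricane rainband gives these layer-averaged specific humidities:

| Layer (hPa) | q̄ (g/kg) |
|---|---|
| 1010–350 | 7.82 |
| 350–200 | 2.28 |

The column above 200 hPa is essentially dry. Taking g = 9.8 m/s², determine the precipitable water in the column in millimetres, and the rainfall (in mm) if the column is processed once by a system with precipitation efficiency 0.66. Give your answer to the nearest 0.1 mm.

Precipitable water is the column-integrated vapour mass per unit area: PW = (1/g) Σ q̄ Δp, with q in kg/kg and Δp in Pa (1 kg/m² of water = 1 mm).
Layer 1010–350 hPa: Δp = 660 hPa = 66000 Pa, q̄ = 0.00782 kg/kg → 0.00782 × 66000 / 9.8 = 52.67 mm
Layer 350–200 hPa: Δp = 150 hPa = 15000 Pa, q̄ = 0.00228 kg/kg → 0.00228 × 15000 / 9.8 = 3.49 mm
PW = 52.67 + 3.49 = 56.16 ≈ 56.2 mm.
Rainfall = ε × PW = 0.66 × 56.2 = 37.1 mm.

PW ≈ 56.2 mm; rainfall ≈ 37.1 mm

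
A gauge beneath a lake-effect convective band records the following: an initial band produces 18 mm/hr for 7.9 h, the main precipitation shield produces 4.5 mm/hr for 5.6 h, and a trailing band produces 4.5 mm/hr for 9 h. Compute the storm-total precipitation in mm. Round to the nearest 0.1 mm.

total ≈ 207.9 mm

Total = Σ Rᵢ Δtᵢ = 18 × 7.9 + 4.5 × 5.6 + 4.5 × 9
      = 142.2 + 25.2 + 40.5 = 207.9 mm.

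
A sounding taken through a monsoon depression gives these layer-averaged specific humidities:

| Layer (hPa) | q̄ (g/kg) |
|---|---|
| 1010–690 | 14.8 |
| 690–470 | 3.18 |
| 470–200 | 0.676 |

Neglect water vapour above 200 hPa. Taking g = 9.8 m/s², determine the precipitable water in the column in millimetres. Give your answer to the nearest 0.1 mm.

Precipitable water is the column-integrated vapour mass per unit area: PW = (1/g) Σ q̄ Δp, with q in kg/kg and Δp in Pa (1 kg/m² of water = 1 mm).
Layer 1010–690 hPa: Δp = 320 hPa = 32000 Pa, q̄ = 0.0148 kg/kg → 0.0148 × 32000 / 9.8 = 48.33 mm
Layer 690–470 hPa: Δp = 220 hPa = 22000 Pa, q̄ = 0.00318 kg/kg → 0.00318 × 22000 / 9.8 = 7.14 mm
Layer 470–200 hPa: Δp = 270 hPa = 27000 Pa, q̄ = 0.000676 kg/kg → 0.000676 × 27000 / 9.8 = 1.86 mm
PW = 48.33 + 7.14 + 1.86 = 57.33 ≈ 57.3 mm.

PW ≈ 57.3 mm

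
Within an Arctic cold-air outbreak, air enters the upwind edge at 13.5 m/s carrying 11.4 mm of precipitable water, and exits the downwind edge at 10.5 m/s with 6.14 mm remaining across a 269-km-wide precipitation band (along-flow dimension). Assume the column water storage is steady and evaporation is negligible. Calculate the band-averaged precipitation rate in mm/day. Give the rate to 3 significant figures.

Column moisture flux per unit crosswind length is F = V × PW.
Inflow: F_in = 13.5 × 11.4 = 153.9 mm·m/s
Outflow: F_out = 10.5 × 6.14 = 64.47 mm·m/s
Steady-state rate R = (F_in − F_out)/L = (153.9 − 64.47) / 269000 m = 3.325e-04 mm/s.
R = 3.325e-04 × 3600 × 24 = 28.7 mm/day.

R ≈ 28.7 mm/day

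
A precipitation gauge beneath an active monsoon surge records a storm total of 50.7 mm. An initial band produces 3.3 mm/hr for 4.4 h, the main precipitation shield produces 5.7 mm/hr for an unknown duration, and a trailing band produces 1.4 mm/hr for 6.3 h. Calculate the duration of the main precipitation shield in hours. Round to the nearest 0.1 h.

duration ≈ 4.8 h

Known phases: 3.3 × 4.4 + 1.4 × 6.3 = 14.52 + 8.82 = 23.34 mm.
Remaining depth = 50.7 − 23.34 = 27.36 mm.
Duration = 27.36 / 5.7 = 4.8 h.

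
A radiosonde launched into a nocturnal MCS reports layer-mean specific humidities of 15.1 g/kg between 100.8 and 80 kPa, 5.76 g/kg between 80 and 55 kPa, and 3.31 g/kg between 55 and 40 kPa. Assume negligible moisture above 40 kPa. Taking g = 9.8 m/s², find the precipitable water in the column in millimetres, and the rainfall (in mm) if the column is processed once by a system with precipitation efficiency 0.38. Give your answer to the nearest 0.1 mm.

PW ≈ 51.8 mm; rainfall ≈ 19.7 mm

Precipitable water is the column-integrated vapour mass per unit area: PW = (1/g) Σ q̄ Δp, with q in kg/kg and Δp in Pa (1 kg/m² of water = 1 mm).
Layer 100.8–80 kPa: Δp = 208 hPa = 20800 Pa, q̄ = 0.0151 kg/kg → 0.0151 × 20800 / 9.8 = 32.05 mm
Layer 80–55 kPa: Δp = 250 hPa = 25000 Pa, q̄ = 0.00576 kg/kg → 0.00576 × 25000 / 9.8 = 14.69 mm
Layer 55–40 kPa: Δp = 150 hPa = 15000 Pa, q̄ = 0.00331 kg/kg → 0.00331 × 15000 / 9.8 = 5.07 mm
PW = 32.05 + 14.69 + 5.07 = 51.81 ≈ 51.8 mm.
Rainfall = ε × PW = 0.38 × 51.8 = 19.7 mm.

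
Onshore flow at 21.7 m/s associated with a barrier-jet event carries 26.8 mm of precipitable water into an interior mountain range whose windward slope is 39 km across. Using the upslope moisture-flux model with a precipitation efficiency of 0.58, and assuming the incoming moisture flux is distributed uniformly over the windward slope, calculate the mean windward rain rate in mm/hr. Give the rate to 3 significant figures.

R ≈ 31.1 mm/hr

Incoming column moisture flux per unit ridge length: F = V × PW = 21.7 × 26.8 = 581.56 mm·m/s.
Spread over the 39 km slope with efficiency ε = 0.58: R = ε·F/W = 0.58 × 581.56 / 39000 m = 8.649e-03 mm/s.
R = 8.649e-03 × 3600 = 31.1 mm/hr.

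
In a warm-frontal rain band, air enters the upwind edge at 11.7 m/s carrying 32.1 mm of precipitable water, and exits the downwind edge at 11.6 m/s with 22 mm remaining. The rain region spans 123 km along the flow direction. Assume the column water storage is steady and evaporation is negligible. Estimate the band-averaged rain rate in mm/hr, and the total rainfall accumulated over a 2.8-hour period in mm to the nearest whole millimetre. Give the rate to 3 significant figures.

Column moisture flux per unit crosswind length is F = V × PW.
Inflow: F_in = 11.7 × 32.1 = 375.57 mm·m/s
Outflow: F_out = 11.6 × 22 = 255.2 mm·m/s
Steady-state rate R = (F_in − F_out)/L = (375.57 − 255.2) / 123000 m = 9.786e-04 mm/s.
R = 9.786e-04 × 3600 = 3.52 mm/hr.
Over 2.8 h: total = 3.52 × 2.8 = 9.856 ≈ 10 mm.

R ≈ 3.52 mm/hr; total ≈ 10 mm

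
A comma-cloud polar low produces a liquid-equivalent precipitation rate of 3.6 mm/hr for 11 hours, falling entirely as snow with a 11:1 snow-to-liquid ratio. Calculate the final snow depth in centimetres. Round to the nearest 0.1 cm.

Liquid-equivalent depth = 3.6 × 11 = 39.6 mm.
Snow depth = 39.6 mm × 11 = 435.6 mm = 43.6 cm.

snow depth ≈ 43.6 cm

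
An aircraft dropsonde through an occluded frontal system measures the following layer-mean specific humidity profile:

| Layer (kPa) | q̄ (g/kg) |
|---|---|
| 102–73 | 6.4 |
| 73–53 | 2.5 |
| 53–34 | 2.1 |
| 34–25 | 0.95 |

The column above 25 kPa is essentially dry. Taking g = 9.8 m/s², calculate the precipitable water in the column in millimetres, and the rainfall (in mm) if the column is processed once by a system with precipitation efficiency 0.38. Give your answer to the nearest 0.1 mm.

PW ≈ 29.0 mm; rainfall ≈ 11.0 mm

Precipitable water is the column-integrated vapour mass per unit area: PW = (1/g) Σ q̄ Δp, with q in kg/kg and Δp in Pa (1 kg/m² of water = 1 mm).
Layer 102–73 kPa: Δp = 290 hPa = 29000 Pa, q̄ = 0.0064 kg/kg → 0.0064 × 29000 / 9.8 = 18.94 mm
Layer 73–53 kPa: Δp = 200 hPa = 20000 Pa, q̄ = 0.0025 kg/kg → 0.0025 × 20000 / 9.8 = 5.10 mm
Layer 53–34 kPa: Δp = 190 hPa = 19000 Pa, q̄ = 0.0021 kg/kg → 0.0021 × 19000 / 9.8 = 4.07 mm
Layer 34–25 kPa: Δp = 90 hPa = 9000 Pa, q̄ = 0.00095 kg/kg → 0.00095 × 9000 / 9.8 = 0.87 mm
PW = 18.94 + 5.10 + 4.07 + 0.87 = 28.98 ≈ 29.0 mm.
Rainfall = ε × PW = 0.38 × 29.0 = 11.0 mm.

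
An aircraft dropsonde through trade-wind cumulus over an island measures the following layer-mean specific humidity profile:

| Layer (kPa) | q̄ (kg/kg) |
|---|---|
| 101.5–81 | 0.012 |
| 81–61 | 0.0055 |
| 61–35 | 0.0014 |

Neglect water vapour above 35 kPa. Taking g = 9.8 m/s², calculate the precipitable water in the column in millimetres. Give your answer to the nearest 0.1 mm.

PW ≈ 40.0 mm

Precipitable water is the column-integrated vapour mass per unit area: PW = (1/g) Σ q̄ Δp, with q in kg/kg and Δp in Pa (1 kg/m² of water = 1 mm).
Layer 101.5–81 kPa: Δp = 205 hPa = 20500 Pa, q̄ = 0.012 kg/kg → 0.012 × 20500 / 9.8 = 25.10 mm
Layer 81–61 kPa: Δp = 200 hPa = 20000 Pa, q̄ = 0.0055 kg/kg → 0.0055 × 20000 / 9.8 = 11.22 mm
Layer 61–35 kPa: Δp = 260 hPa = 26000 Pa, q̄ = 0.0014 kg/kg → 0.0014 × 26000 / 9.8 = 3.71 mm
PW = 25.10 + 11.22 + 3.71 = 40.03 ≈ 40.0 mm.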